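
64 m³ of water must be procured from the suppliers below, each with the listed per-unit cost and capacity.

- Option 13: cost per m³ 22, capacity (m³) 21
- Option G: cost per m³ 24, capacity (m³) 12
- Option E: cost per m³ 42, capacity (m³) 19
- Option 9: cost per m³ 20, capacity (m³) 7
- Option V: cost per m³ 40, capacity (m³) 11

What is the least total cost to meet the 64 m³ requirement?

1876

Cheapest first:
Option 9 (20): use full 7 — 57 m³ to go.
Take 21 from Option 13 at 22 — need 36 more.
Option G (24): use full 12 — 24 m³ to go.
Take 11 from Option V at 40 — need 13 more.
Option E (42): take the remaining 13 — done.
Cost = 7×20 + 21×22 + 12×24 + 11×40 + 13×42 = 1876.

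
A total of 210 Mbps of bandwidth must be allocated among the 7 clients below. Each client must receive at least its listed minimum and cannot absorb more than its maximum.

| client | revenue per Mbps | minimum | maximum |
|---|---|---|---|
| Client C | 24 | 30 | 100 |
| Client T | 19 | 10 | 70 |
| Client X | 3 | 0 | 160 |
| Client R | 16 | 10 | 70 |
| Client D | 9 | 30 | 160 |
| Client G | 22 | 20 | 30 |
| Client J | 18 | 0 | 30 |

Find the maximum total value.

4250

Meeting every minimum uses 30+10+0+10+30+20+0 = 100 Mbps, leaving 110.
Rank by revenue per Mbps: Client C 24 > Client G 22 > Client T 19 > Client J 18 > Client R 16 > Client D 9 > Client X 3.
Give Client C 70 more to hit its cap of 100 ; 40 left.
Client G takes 10 more to reach its cap of 30 ; 30 left.
Client T: +30 (room for 60) → 40. Pool exhausted.
Total = 24×100 + 19×40 + 16×10 + 9×30 + 22×30 = 4250.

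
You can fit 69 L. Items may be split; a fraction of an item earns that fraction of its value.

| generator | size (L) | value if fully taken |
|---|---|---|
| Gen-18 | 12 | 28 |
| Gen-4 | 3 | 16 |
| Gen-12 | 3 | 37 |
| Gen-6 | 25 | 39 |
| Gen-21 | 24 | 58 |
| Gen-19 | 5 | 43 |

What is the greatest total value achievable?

Best value per unit of size first: Gen-12 37/3≈12.3, Gen-19 43/5≈8.6, Gen-4 16/3≈5.33, Gen-21 58/24≈2.42, Gen-18 28/12≈2.33, Gen-6 39/25≈1.56.
Gen-12: take in full, 3 L for value 37 — 66 left.
Gen-19: take in full, 5 L for value 43 — 61 left.
All 3 L of Gen-4 fit (value 16) — 58 remain.
Take all of Gen-21 (24 L, value 58) — 34 L left.
Take all of Gen-18 (12 L, value 28) — 22 L left.
22 L left: a 22/25 share of Gen-6 gives 39×22/25 = 34.32.
Total value = 216.32.

216.32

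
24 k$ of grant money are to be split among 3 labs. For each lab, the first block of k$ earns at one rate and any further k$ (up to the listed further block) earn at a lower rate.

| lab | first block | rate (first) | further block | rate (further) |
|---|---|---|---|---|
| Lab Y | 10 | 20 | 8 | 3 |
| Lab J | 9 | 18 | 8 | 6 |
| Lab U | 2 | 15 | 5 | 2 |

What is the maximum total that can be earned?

Treat each block as its own option and order by rate: Lab Y/first 20 > Lab J/first 18 > Lab U/first 15 > Lab J/second 6 > Lab Y/second 3 > Lab U/second 2.
Lab Y/first (20): +10 — 14 left.
Lab J/first (18): +9 — 5 left.
Fill Lab U first block (2 at 15) — 3 left.
Lab J/second: +3 of 8 at 6; pool empty.
Total = 20×10 + 18×9 + 15×2 + 6×3 = 410.

410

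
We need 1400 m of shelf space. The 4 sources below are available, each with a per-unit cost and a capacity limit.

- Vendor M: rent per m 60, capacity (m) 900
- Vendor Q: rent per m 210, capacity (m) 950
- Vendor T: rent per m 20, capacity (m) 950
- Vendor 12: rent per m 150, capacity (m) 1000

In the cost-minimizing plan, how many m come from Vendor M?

450

Use sources in increasing cost order.
Take 950 from Vendor T at 20 — need 450 more.
Take 450 from Vendor M at 60 to finish.
Vendor 12, Vendor Q: unused.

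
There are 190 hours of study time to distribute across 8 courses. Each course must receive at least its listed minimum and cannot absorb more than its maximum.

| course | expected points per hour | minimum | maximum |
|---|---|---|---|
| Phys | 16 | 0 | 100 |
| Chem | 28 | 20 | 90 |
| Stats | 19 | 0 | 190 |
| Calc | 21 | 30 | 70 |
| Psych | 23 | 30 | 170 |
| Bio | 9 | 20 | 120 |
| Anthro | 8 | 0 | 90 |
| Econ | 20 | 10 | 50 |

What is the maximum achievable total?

Meeting every minimum uses 0+20+0+30+30+20+0+10 = 110 hours, leaving 80.
Highest expected points per hour first: Chem 28 > Psych 23 > Calc 21 > Econ 20 > Stats 19 > Phys 16 > Bio 9 > Anthro 8.
Chem takes 70 more to reach its cap of 90 — 10 left.
Only 10 left; Psych takes them to reach 40.
Total = 28×90 + 21×30 + 23×40 + 9×20 + 20×10 = 4450.

4450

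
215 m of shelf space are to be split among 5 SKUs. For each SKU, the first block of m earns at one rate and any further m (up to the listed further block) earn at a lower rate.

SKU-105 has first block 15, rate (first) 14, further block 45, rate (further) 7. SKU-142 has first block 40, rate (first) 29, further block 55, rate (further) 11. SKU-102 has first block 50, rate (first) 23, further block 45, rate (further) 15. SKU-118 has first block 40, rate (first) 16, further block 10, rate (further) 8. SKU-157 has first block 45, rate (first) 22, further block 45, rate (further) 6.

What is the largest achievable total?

4540

Treat each block as its own option and order by rate: SKU-142/tier1 29 > SKU-102/tier1 23 > SKU-157/tier1 22 > SKU-118/tier1 16 > SKU-102/tier2 15 > SKU-105/tier1 14 > SKU-142/tier2 11 > SKU-118/tier2 8 > SKU-105/tier2 7 > SKU-157/tier2 6.
Fill SKU-142 tier1 block (40 at 29) ; 175 left.
Fill SKU-102 tier1 block (50 at 23) ; 125 left.
SKU-157 tier1 at 22: fill all 45 ; 80 left.
Fill SKU-118 tier1 block (40 at 16) ; 40 left.
SKU-102 tier2 at 15: only 40 left, fill 40.
Total = 29×40 + 23×50 + 22×45 + 16×40 + 15×40 = 4540.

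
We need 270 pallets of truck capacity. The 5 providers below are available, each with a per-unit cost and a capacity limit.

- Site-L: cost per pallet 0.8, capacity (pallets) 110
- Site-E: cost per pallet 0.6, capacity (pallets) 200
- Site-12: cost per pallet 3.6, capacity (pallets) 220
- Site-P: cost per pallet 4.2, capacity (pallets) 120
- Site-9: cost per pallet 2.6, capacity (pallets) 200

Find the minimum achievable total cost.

Cheapest first:
Site-E at 0.6: take all 200 pallets — 70 still needed.
Take 70 from Site-L at 0.8 to finish.
Site-9, Site-12, Site-P: unused.
Cost = 200×0.6 + 70×0.8 = 176.

176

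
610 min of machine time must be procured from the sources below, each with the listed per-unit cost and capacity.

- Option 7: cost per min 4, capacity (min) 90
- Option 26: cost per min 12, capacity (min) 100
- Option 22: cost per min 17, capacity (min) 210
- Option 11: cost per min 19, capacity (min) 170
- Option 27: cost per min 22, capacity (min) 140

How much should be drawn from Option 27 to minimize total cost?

40

Cheapest first:
Option 7 (4): use full 90 → 520 min to go.
Take 100 from Option 26 at 12 → need 420 more.
Option 22 at 17: take all 210 min → 210 still needed.
Option 11 (19): use full 170 → 40 min to go.
Option 27 at 22: take 40 of its 140 → requirement met.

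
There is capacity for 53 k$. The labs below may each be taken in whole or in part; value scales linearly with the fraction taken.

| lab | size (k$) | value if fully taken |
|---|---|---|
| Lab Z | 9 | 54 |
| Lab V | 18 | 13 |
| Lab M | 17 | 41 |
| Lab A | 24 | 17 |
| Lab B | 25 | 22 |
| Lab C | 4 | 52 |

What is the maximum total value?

167.24

Sort by value density: Lab C 52/4≈13, Lab Z 54/9≈6, Lab M 41/17≈2.41, Lab B 22/25≈0.88, Lab V 13/18≈0.722, Lab A 17/24≈0.708.
Take all of Lab C (4 k$, value 52) ; 49 k$ left.
Lab Z: take in full, 9 k$ for value 54 ; 40 left.
Lab M: take in full, 17 k$ for value 41 ; 23 left.
Fill the last 23 k$ with part of Lab B: 23/25 of it earns 20.24.
Total value = 167.24.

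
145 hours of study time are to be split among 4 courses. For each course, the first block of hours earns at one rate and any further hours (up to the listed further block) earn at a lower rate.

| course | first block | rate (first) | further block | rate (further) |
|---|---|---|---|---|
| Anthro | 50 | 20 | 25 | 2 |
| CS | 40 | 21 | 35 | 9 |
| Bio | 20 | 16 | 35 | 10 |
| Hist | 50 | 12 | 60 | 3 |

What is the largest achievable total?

Treat each block as its own option and order by rate: CS/first 21 > Anthro/first 20 > Bio/first 16 > Hist/first 12 > Bio/second 10 > CS/second 9 > Hist/second 3 > Anthro/second 2.
Fill CS first block (40 at 21) ; 105 left.
Fill Anthro first block (50 at 20) ; 55 left.
Bio/first (16): +20 ; 35 left.
35 remain; put them into Hist first at 12.
Total = 21×40 + 20×50 + 16×20 + 12×35 = 2580.

2580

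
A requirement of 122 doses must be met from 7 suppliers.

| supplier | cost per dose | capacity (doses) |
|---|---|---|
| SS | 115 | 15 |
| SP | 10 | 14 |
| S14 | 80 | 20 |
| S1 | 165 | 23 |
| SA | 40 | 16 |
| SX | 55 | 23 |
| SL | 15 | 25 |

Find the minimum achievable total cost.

7230

Cheapest first:
SP (10): use full 14 — 108 doses to go.
Take 25 from SL at 15 — need 83 more.
SA (40): use full 16 — 67 doses to go.
SX (55): use full 23 — 44 doses to go.
Take 20 from S14 at 80 — need 24 more.
Take 15 from SS at 115 — need 9 more.
Take 9 from S1 at 165 to finish.
Cost = 14×10 + 25×15 + 16×40 + 23×55 + 20×80 + 15×115 + 9×165 = 7230.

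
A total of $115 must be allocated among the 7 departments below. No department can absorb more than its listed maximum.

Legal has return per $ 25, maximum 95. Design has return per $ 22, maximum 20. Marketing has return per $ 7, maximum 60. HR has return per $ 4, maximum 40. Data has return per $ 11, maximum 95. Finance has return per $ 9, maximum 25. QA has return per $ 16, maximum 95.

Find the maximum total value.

Rank by return per $: Legal 25 > Design 22 > QA 16 > Data 11 > Finance 9 > Marketing 7 > HR 4.
Legal takes 95 to reach its cap of 95 → 20 left.
Design takes 20 to reach its cap of 20 → 0 left.
Total = 25×95 + 22×20 = 2815.

2815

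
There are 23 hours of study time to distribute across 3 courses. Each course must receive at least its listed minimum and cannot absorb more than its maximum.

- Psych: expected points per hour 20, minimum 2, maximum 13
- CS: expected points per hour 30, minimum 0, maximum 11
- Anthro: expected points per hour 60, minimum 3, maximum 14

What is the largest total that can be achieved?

1090

Meeting every minimum uses 2+0+3 = 5 hours, leaving 18.
Highest expected points per hour first: Anthro 60 > CS 30 > Psych 20.
Anthro: +11 to 14 (cap) — 7 left.
CS has room for 11 more but only 7 remain, so it gets 7.
Total = 20×2 + 30×7 + 60×14 = 1090.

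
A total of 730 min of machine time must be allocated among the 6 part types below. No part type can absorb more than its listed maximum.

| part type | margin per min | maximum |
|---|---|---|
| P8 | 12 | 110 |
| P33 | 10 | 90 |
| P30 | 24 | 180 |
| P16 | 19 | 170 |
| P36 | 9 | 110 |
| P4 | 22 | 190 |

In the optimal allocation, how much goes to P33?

Highest margin per min first: P30 24 > P4 22 > P16 19 > P8 12 > P33 10 > P36 9.
Give P30 180 to hit its cap of 180 ; 550 left.
P4: +190 to 190 (cap) ; 360 left.
P16: +170 to 170 (cap) ; 190 left.
P8: +110 to 110 (cap) ; 80 left.
Only 80 left; P33 takes them to reach 80.

80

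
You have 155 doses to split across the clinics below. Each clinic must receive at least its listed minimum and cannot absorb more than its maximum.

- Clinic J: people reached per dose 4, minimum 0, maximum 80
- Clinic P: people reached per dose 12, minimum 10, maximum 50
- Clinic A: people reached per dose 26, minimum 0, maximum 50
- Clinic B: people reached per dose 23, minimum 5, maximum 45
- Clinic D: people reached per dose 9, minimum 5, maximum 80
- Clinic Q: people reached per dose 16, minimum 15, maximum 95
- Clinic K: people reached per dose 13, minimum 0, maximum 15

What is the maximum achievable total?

Meeting every minimum uses 0+10+0+5+5+15+0 = 35 doses, leaving 120.
Order the clinics by people reached per dose: Clinic A 26 > Clinic B 23 > Clinic Q 16 > Clinic K 13 > Clinic P 12 > Clinic D 9 > Clinic J 4.
Clinic A takes 50 more to reach its cap of 50 — 70 left.
Give Clinic B 40 more to hit its cap of 45 — 30 left.
Clinic Q has room for 80 more but only 30 remain, so it gets 45.
Total = 12×10 + 26×50 + 23×45 + 9×5 + 16×45 = 3220.

3220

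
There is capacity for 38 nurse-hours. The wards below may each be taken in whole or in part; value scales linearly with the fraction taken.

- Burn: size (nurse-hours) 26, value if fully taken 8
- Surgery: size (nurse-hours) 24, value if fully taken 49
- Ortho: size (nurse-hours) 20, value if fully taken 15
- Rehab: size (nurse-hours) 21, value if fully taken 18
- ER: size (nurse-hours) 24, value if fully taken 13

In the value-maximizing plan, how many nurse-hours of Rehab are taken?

Best value per unit of size first: Surgery 49/24≈2.04, Rehab 18/21≈0.857, Ortho 15/20≈0.75, ER 13/24≈0.542, Burn 8/26≈0.308.
Take all of Surgery (24 nurse-hours, value 49) → 14 nurse-hours left.
Fill the last 14 nurse-hours with part of Rehab: 14/21 of it earns 12.

14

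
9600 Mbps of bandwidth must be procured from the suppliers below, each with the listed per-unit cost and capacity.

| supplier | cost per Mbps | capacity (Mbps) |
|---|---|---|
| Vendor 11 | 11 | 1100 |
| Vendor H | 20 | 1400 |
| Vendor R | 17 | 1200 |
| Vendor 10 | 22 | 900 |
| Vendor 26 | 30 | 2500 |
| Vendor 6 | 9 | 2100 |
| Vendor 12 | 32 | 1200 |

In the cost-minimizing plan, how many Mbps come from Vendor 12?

400

Fill from the cheapest supplier first.
Vendor 6 (9): use full 2100 ; 7500 Mbps to go.
Vendor 11 (11): use full 1100 ; 6400 Mbps to go.
Take 1200 from Vendor R at 17 ; need 5200 more.
Take 1400 from Vendor H at 20 ; need 3800 more.
Vendor 10 (22): use full 900 ; 2900 Mbps to go.
Take 2500 from Vendor 26 at 30 ; need 400 more.
Vendor 12 (32): take the remaining 400 ; done.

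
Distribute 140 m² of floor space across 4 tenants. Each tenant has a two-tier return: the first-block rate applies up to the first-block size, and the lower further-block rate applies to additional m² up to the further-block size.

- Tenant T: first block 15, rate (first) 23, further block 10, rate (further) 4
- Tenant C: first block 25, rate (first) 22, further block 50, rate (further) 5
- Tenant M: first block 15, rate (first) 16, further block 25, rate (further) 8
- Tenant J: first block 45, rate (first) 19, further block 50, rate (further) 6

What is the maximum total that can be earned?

2280

Treat each block as its own option and order by rate: Tenant T/first 23 > Tenant C/first 22 > Tenant J/first 19 > Tenant M/first 16 > Tenant M/second 8 > Tenant J/second 6 > Tenant C/second 5 > Tenant T/second 4.
Tenant T/first (23): +15 ; 125 left.
Tenant C/first (22): +25 ; 100 left.
Fill Tenant J first block (45 at 19) ; 55 left.
Fill Tenant M first block (15 at 16) ; 40 left.
Tenant M second at 8: fill all 25 ; 15 left.
Tenant J/second: +15 of 50 at 6; pool empty.
Total = 23×15 + 22×25 + 19×45 + 16×15 + 8×25 + 6×15 = 2280.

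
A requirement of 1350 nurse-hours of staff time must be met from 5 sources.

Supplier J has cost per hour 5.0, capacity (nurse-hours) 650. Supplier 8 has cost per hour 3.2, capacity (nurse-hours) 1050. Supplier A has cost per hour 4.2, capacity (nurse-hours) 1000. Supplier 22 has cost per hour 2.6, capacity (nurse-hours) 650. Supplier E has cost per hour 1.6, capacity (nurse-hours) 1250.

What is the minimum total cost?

2260

Use sources in increasing cost order.
Supplier E (1.6): use full 1250 → 100 nurse-hours to go.
Supplier 22 (2.6): take the remaining 100 → done.
Supplier 8, Supplier A, Supplier J: unused.
Cost = 1250×1.6 + 100×2.6 = 2260.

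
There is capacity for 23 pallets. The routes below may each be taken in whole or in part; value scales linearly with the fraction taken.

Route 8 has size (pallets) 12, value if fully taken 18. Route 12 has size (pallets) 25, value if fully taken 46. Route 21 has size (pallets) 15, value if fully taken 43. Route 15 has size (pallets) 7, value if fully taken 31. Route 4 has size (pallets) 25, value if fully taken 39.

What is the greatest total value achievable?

Sort by value density: Route 15 31/7≈4.43, Route 21 43/15≈2.87, Route 12 46/25≈1.84, Route 4 39/25≈1.56, Route 8 18/12≈1.5.
All 7 pallets of Route 15 fit (value 31) → 16 remain.
Take all of Route 21 (15 pallets, value 43) → 1 pallets left.
1 pallets left: a 1/25 share of Route 12 gives 46×1/25 = 1.84.
Total value = 75.84.

75.84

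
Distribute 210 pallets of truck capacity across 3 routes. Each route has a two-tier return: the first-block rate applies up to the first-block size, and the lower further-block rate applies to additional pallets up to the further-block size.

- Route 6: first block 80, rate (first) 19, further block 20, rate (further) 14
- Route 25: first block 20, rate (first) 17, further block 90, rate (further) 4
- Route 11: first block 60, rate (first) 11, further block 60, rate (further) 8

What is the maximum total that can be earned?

3040

Order all 6 blocks by rate: Route 6/T1 19 > Route 25/T1 17 > Route 6/T2 14 > Route 11/T1 11 > Route 11/T2 8 > Route 25/T2 4.
Route 6/T1 (19): +80 ; 130 left.
Fill Route 25 T1 block (20 at 17) ; 110 left.
Fill Route 6 T2 block (20 at 14) ; 90 left.
Route 11 T1 at 11: fill all 60 ; 30 left.
Route 11/T2: +30 of 60 at 8; pool empty.
Total = 19×80 + 17×20 + 14×20 + 11×60 + 8×30 = 3040.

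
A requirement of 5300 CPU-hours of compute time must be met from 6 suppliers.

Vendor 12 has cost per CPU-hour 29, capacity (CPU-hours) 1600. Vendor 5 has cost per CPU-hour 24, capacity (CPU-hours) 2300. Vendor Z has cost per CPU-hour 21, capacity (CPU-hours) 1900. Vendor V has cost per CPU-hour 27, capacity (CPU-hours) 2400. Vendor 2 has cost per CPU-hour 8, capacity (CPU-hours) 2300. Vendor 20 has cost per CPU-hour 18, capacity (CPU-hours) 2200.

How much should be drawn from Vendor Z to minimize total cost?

800

Cheapest first:
Take 2300 from Vendor 2 at 8 → need 3000 more.
Vendor 20 at 18: take all 2200 CPU-hours → 800 still needed.
Take 800 from Vendor Z at 21 to finish.
Vendor 5, Vendor V, Vendor 12: unused.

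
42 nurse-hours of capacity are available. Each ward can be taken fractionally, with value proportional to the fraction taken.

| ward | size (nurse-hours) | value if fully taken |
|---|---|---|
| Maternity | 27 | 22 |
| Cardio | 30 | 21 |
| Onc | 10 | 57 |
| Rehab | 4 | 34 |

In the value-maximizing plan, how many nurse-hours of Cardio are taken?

Rank by value-to-size ratio: Rehab 34/4≈8.5, Onc 57/10≈5.7, Maternity 22/27≈0.815, Cardio 21/30≈0.7.
Take all of Rehab (4 nurse-hours, value 34) ; 38 nurse-hours left.
Onc: take in full, 10 nurse-hours for value 57 ; 28 left.
Maternity: take in full, 27 nurse-hours for value 22 ; 1 left.
Only 1 nurse-hours remain; take 1/30 of Cardio for value 21×1/30 = 0.7.

1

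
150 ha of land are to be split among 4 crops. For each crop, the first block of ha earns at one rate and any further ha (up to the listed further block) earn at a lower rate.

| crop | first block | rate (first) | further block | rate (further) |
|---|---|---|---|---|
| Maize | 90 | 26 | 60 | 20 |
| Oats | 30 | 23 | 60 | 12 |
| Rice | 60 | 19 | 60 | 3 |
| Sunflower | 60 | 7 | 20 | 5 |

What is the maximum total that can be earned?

Treat each block as its own option and order by rate: Maize/first 26 > Oats/first 23 > Maize/second 20 > Rice/first 19 > Oats/second 12 > Sunflower/first 7 > Sunflower/second 5 > Rice/second 3.
Maize/first (26): +90 ; 60 left.
Oats first at 23: fill all 30 ; 30 left.
Maize/second: +30 of 60 at 20; pool empty.
Total = 26×90 + 23×30 + 20×30 = 3630.

3630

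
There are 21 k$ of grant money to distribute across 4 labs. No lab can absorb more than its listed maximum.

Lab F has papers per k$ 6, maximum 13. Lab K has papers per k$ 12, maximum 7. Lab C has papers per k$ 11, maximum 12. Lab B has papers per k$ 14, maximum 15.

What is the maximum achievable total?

Highest papers per k$ first: Lab B 14 > Lab K 12 > Lab C 11 > Lab F 6.
Lab B: +15 to 15 (cap) ; 6 left.
Lab K: +6 (room for 7) → 6. Pool exhausted.
Total = 12×6 + 14×15 = 282.

282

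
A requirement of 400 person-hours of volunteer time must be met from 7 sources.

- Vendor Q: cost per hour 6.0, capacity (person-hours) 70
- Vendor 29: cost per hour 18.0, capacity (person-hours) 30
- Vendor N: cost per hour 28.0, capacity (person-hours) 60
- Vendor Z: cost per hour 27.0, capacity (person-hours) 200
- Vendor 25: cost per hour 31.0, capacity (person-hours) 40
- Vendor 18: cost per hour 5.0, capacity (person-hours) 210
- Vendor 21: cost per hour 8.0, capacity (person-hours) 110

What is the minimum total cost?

Fill from the cheapest source first.
Vendor 18 (5.0): use full 210 ; 190 person-hours to go.
Vendor Q (6.0): use full 70 ; 120 person-hours to go.
Take 110 from Vendor 21 at 8.0 ; need 10 more.
Vendor 29 at 18.0: take 10 of its 30 ; requirement met.
Vendor Z, Vendor N, Vendor 25: unused.
Cost = 210×5.0 + 70×6.0 + 110×8.0 + 10×18.0 = 2530.

2530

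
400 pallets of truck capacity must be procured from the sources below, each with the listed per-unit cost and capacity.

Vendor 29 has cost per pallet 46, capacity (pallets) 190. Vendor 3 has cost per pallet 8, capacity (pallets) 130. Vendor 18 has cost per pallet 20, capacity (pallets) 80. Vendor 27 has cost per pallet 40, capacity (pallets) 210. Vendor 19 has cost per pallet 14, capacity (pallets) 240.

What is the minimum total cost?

5000

Fill from the cheapest source first.
Vendor 3 at 8: take all 130 pallets → 270 still needed.
Vendor 19 (14): use full 240 → 30 pallets to go.
Take 30 from Vendor 18 at 20 to finish.
Vendor 27, Vendor 29: unused.
Cost = 130×8 + 240×14 + 30×20 = 5000.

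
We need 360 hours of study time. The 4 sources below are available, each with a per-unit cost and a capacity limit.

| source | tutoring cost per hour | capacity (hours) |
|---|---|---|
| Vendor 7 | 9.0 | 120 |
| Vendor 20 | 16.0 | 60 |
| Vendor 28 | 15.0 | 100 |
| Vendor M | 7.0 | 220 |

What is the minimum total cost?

Fill from the cheapest source first.
Vendor M (7.0): use full 220 — 140 hours to go.
Vendor 7 (9.0): use full 120 — 20 hours to go.
Take 20 from Vendor 28 at 15.0 to finish.
Vendor 20: unused.
Cost = 220×7.0 + 120×9.0 + 20×15.0 = 2920.

2920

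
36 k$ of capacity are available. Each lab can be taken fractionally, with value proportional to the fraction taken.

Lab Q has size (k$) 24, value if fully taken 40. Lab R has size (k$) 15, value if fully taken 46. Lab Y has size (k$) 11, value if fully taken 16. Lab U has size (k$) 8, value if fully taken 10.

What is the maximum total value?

Best value per unit of size first: Lab R 46/15≈3.07, Lab Q 40/24≈1.67, Lab Y 16/11≈1.45, Lab U 10/8≈1.25.
Take all of Lab R (15 k$, value 46) → 21 k$ left.
Only 21 k$ remain; take 21/24 of Lab Q for value 40×21/24 = 35.
Total value = 81.

81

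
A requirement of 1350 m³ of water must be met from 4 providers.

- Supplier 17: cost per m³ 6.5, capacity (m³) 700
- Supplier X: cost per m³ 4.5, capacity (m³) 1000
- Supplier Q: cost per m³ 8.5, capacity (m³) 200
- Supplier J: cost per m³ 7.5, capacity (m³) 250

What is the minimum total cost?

Use providers in increasing cost order.
Supplier X at 4.5: take all 1000 m³ → 350 still needed.
Take 350 from Supplier 17 at 6.5 to finish.
Supplier J, Supplier Q: unused.
Cost = 1000×4.5 + 350×6.5 = 6775.

6775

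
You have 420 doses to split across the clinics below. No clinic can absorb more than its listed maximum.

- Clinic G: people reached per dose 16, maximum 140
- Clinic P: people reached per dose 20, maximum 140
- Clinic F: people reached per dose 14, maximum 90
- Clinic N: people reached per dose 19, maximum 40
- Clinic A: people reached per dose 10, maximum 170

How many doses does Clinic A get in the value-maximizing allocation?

10

Order the clinics by people reached per dose: Clinic P 20 > Clinic N 19 > Clinic G 16 > Clinic F 14 > Clinic A 10.
Clinic P takes 140 to reach its cap of 140 ; 280 left.
Clinic N: +40 to 40 (cap) ; 240 left.
Give Clinic G 140 to hit its cap of 140 ; 100 left.
Clinic F: +90 to 90 (cap) ; 10 left.
Only 10 left; Clinic A takes them to reach 10.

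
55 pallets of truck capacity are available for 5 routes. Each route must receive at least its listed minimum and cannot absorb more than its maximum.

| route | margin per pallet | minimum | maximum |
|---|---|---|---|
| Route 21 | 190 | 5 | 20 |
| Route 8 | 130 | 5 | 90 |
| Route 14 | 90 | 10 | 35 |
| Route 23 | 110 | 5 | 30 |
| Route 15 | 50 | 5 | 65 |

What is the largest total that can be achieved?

Meeting every minimum uses 5+5+10+5+5 = 30 pallets, leaving 25.
Highest margin per pallet first: Route 21 190 > Route 8 130 > Route 23 110 > Route 14 90 > Route 15 50.
Route 21: +15 to 20 (cap) — 10 left.
Route 8 has room for 85 more but only 10 remain, so it gets 15.
Total = 190×20 + 130×15 + 90×10 + 110×5 + 50×5 = 7450.

7450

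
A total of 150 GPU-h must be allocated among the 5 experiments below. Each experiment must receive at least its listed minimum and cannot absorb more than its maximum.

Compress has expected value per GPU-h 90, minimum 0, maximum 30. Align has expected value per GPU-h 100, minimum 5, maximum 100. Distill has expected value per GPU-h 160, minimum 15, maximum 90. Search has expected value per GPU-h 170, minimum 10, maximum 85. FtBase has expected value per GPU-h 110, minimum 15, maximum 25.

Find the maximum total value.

23800

Meeting every minimum uses 0+5+15+10+15 = 45 GPU-h, leaving 105.
Highest expected value per GPU-h first: Search 170 > Distill 160 > FtBase 110 > Align 100 > Compress 90.
Search: +75 to 85 (cap) → 30 left.
Only 30 left; Distill takes them to reach 45.
Total = 100×5 + 160×45 + 170×85 + 110×15 = 23800.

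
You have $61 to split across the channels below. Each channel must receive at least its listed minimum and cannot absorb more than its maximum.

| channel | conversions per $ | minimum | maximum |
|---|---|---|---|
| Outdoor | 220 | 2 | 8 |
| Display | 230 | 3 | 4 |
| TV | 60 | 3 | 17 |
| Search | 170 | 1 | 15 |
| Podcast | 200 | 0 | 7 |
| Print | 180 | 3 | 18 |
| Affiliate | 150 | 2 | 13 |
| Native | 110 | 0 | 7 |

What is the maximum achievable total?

Meeting every minimum uses 2+3+3+1+0+3+2+0 = 14 $, leaving 47.
Rank by conversions per $: Display 230 > Outdoor 220 > Podcast 200 > Print 180 > Search 170 > Affiliate 150 > Native 110 > TV 60.
Display: +1 to 4 (cap) ; 46 left.
Give Outdoor 6 more to hit its cap of 8 ; 40 left.
Podcast: +7 to 7 (cap) ; 33 left.
Print: +15 to 18 (cap) ; 18 left.
Give Search 14 more to hit its cap of 15 ; 4 left.
Affiliate: +4 (room for 11) → 6. Pool exhausted.
Total = 220×8 + 230×4 + 60×3 + 170×15 + 200×7 + 180×18 + 150×6 = 10950.

10950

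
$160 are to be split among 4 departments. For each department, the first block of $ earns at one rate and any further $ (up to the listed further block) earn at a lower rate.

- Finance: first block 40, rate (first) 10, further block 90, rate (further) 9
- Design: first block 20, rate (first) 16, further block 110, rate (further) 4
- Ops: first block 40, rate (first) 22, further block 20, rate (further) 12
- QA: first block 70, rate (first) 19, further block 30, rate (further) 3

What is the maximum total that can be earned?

2870

Order all 8 blocks by rate: Ops/first 22 > QA/first 19 > Design/first 16 > Ops/second 12 > Finance/first 10 > Finance/second 9 > Design/second 4 > QA/second 3.
Ops first at 22: fill all 40 — 120 left.
Fill QA first block (70 at 19) — 50 left.
Design/first (16): +20 — 30 left.
Ops second at 12: fill all 20 — 10 left.
Finance first at 10: only 10 left, fill 10.
Total = 22×40 + 19×70 + 16×20 + 12×20 + 10×10 = 2870.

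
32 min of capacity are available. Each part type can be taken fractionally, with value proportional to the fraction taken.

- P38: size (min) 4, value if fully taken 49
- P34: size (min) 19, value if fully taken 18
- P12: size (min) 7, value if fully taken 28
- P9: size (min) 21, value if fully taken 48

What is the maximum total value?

125

Sort by value density: P38 49/4≈12.2, P12 28/7≈4, P9 48/21≈2.29, P34 18/19≈0.947.
Take all of P38 (4 min, value 49) ; 28 min left.
All 7 min of P12 fit (value 28) ; 21 remain.
All 21 min of P9 fit (value 48) ; 0 remain.
Total value = 125.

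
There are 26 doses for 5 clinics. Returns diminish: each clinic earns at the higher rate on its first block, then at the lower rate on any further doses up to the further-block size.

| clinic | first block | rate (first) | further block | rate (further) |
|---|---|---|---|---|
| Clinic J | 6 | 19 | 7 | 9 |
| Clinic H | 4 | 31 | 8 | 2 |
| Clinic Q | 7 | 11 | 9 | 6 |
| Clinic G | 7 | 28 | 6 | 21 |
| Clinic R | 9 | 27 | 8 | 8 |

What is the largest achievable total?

689

Rank every tier by rate: Clinic H/tier1 31 > Clinic G/tier1 28 > Clinic R/tier1 27 > Clinic G/tier2 21 > Clinic J/tier1 19 > Clinic Q/tier1 11 > Clinic J/tier2 9 > Clinic R/tier2 8 > Clinic Q/tier2 6 > Clinic H/tier2 2.
Fill Clinic H tier1 block (4 at 31) → 22 left.
Clinic G/tier1 (28): +7 → 15 left.
Clinic R tier1 at 27: fill all 9 → 6 left.
Fill Clinic G tier2 block (6 at 21) → 0 left.
Total = 31×4 + 28×7 + 27×9 + 21×6 = 689.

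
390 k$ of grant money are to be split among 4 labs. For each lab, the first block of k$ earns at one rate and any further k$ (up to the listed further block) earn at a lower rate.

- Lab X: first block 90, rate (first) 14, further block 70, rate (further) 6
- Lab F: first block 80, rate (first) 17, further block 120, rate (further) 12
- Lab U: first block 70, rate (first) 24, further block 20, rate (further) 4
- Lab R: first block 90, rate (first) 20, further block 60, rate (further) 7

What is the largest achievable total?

Order all 8 blocks by rate: Lab U/T1 24 > Lab R/T1 20 > Lab F/T1 17 > Lab X/T1 14 > Lab F/T2 12 > Lab R/T2 7 > Lab X/T2 6 > Lab U/T2 4.
Lab U/T1 (24): +70 → 320 left.
Lab R/T1 (20): +90 → 230 left.
Lab F/T1 (17): +80 → 150 left.
Fill Lab X T1 block (90 at 14) → 60 left.
Lab F/T2: +60 of 120 at 12; pool empty.
Total = 24×70 + 20×90 + 17×80 + 14×90 + 12×60 = 6820.

6820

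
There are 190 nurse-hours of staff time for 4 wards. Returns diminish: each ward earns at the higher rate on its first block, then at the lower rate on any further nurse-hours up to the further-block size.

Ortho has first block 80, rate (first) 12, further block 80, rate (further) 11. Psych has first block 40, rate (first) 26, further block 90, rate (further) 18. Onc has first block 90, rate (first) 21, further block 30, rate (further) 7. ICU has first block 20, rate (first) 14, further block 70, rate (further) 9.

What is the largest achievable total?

4010

Treat each block as its own option and order by rate: Psych/T1 26 > Onc/T1 21 > Psych/T2 18 > ICU/T1 14 > Ortho/T1 12 > Ortho/T2 11 > ICU/T2 9 > Onc/T2 7.
Psych/T1 (26): +40 — 150 left.
Onc/T1 (21): +90 — 60 left.
60 remain; put them into Psych T2 at 18.
Total = 26×40 + 21×90 + 18×60 = 4010.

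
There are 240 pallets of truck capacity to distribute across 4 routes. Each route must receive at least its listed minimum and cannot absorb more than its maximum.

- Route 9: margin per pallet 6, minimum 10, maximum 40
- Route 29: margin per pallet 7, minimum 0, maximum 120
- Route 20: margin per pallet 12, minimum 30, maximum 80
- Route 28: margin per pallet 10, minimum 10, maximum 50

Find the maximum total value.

Meeting every minimum uses 10+0+30+10 = 50 pallets, leaving 190.
Rank by margin per pallet: Route 20 12 > Route 28 10 > Route 29 7 > Route 9 6.
Route 20: +50 to 80 (cap) → 140 left.
Route 28: +40 to 50 (cap) → 100 left.
Route 29 has room for 120 more but only 100 remain, so it gets 100.
Total = 6×10 + 7×100 + 12×80 + 10×50 = 2220.

2220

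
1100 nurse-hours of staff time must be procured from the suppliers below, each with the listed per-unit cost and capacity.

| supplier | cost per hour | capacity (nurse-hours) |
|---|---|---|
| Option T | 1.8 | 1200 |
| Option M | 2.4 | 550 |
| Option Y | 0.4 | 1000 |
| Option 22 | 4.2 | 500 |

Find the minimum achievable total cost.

Use suppliers in increasing cost order.
Option Y (0.4): use full 1000 — 100 nurse-hours to go.
Option T at 1.8: take 100 of its 1200 — requirement met.
Option M, Option 22: unused.
Cost = 1000×0.4 + 100×1.8 = 580.

580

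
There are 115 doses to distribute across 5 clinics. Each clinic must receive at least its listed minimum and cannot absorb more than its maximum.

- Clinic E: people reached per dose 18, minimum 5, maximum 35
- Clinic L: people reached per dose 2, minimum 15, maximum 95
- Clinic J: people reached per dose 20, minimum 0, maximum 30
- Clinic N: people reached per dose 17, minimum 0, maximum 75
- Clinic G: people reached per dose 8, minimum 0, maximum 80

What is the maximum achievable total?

1855

Meeting every minimum uses 5+15+0+0+0 = 20 doses, leaving 95.
Rank by people reached per dose: Clinic J 20 > Clinic E 18 > Clinic N 17 > Clinic G 8 > Clinic L 2.
Clinic J takes 30 more to reach its cap of 30 ; 65 left.
Give Clinic E 30 more to hit its cap of 35 ; 35 left.
Clinic N: +35 (room for 75) → 35. Pool exhausted.
Total = 18×35 + 2×15 + 20×30 + 17×35 = 1855.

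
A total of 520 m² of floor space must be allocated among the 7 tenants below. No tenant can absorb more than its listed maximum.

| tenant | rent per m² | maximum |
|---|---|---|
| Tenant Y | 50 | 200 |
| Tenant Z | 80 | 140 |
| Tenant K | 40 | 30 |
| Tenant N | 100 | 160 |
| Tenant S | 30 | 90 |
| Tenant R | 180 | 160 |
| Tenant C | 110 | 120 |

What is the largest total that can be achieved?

Highest rent per m² first: Tenant R 180 > Tenant C 110 > Tenant N 100 > Tenant Z 80 > Tenant Y 50 > Tenant K 40 > Tenant S 30.
Give Tenant R 160 to hit its cap of 160 ; 360 left.
Tenant C takes 120 to reach its cap of 120 ; 240 left.
Tenant N: +160 to 160 (cap) ; 80 left.
Tenant Z: +80 (room for 140) → 80. Pool exhausted.
Total = 80×80 + 100×160 + 180×160 + 110×120 = 64400.

64400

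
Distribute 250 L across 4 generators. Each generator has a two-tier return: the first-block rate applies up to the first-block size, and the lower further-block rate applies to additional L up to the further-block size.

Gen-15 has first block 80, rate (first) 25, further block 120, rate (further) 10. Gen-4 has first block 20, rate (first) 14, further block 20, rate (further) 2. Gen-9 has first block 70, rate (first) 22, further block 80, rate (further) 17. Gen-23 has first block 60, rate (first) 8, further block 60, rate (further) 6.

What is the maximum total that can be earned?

5180

Order all 8 blocks by rate: Gen-15/first 25 > Gen-9/first 22 > Gen-9/second 17 > Gen-4/first 14 > Gen-15/second 10 > Gen-23/first 8 > Gen-23/second 6 > Gen-4/second 2.
Gen-15 first at 25: fill all 80 — 170 left.
Fill Gen-9 first block (70 at 22) — 100 left.
Gen-9 second at 17: fill all 80 — 20 left.
Gen-4/first (14): +20 — 0 left.
Total = 25×80 + 22×70 + 17×80 + 14×20 = 5180.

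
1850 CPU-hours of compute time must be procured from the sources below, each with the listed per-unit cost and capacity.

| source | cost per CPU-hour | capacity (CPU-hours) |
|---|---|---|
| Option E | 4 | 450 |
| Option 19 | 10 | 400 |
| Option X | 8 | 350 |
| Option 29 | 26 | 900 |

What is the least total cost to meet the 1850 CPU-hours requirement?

25500

Use sources in increasing cost order.
Take 450 from Option E at 4 → need 1400 more.
Option X (8): use full 350 → 1050 CPU-hours to go.
Option 19 (10): use full 400 → 650 CPU-hours to go.
Option 29 at 26: take 650 of its 900 → requirement met.
Cost = 450×4 + 350×8 + 400×10 + 650×26 = 25500.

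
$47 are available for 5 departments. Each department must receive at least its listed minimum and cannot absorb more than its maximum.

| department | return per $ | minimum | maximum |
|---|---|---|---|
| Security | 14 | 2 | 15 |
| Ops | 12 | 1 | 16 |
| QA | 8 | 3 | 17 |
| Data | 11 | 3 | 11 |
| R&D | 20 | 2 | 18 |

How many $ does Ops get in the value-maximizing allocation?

Meeting every minimum uses 2+1+3+3+2 = 11 $, leaving 36.
Highest return per $ first: R&D 20 > Security 14 > Ops 12 > Data 11 > QA 8.
Give R&D 16 more to hit its cap of 18 → 20 left.
Give Security 13 more to hit its cap of 15 → 7 left.
Only 7 left; Ops takes them to reach 8.

8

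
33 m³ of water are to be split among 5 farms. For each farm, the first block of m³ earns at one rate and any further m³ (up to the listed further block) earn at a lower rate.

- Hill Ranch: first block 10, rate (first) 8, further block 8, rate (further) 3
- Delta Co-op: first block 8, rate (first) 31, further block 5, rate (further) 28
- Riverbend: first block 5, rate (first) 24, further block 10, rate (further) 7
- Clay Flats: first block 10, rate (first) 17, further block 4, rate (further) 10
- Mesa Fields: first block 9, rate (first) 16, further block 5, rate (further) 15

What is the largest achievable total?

758

Order all 10 blocks by rate: Delta Co-op/tier1 31 > Delta Co-op/tier2 28 > Riverbend/tier1 24 > Clay Flats/tier1 17 > Mesa Fields/tier1 16 > Mesa Fields/tier2 15 > Clay Flats/tier2 10 > Hill Ranch/tier1 8 > Riverbend/tier2 7 > Hill Ranch/tier2 3.
Delta Co-op tier1 at 31: fill all 8 — 25 left.
Delta Co-op/tier2 (28): +5 — 20 left.
Riverbend tier1 at 24: fill all 5 — 15 left.
Clay Flats/tier1 (17): +10 — 5 left.
Mesa Fields/tier1: +5 of 9 at 16; pool empty.
Total = 31×8 + 28×5 + 24×5 + 17×10 + 16×5 = 758.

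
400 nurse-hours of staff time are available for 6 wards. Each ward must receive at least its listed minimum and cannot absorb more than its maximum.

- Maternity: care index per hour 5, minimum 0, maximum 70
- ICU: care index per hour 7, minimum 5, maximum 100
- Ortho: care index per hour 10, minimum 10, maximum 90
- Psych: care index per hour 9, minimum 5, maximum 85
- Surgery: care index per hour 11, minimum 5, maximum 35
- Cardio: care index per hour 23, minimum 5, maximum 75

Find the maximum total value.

4550

Meeting every minimum uses 0+5+10+5+5+5 = 30 nurse-hours, leaving 370.
Order the wards by care index per hour: Cardio 23 > Surgery 11 > Ortho 10 > Psych 9 > ICU 7 > Maternity 5.
Cardio: +70 to 75 (cap) → 300 left.
Give Surgery 30 more to hit its cap of 35 → 270 left.
Ortho: +80 to 90 (cap) → 190 left.
Give Psych 80 more to hit its cap of 85 → 110 left.
Give ICU 95 more to hit its cap of 100 → 15 left.
Maternity has room for 70 more but only 15 remain, so it gets 15.
Total = 5×15 + 7×100 + 10×90 + 9×85 + 11×35 + 23×75 = 4550.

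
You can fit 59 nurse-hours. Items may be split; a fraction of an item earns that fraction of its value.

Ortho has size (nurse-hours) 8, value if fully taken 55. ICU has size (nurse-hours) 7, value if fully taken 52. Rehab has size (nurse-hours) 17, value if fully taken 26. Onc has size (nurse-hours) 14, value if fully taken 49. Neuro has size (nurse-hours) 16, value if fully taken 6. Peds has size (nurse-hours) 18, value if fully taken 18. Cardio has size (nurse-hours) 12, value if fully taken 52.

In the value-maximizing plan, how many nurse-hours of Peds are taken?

Best value per unit of size first: ICU 52/7≈7.43, Ortho 55/8≈6.88, Cardio 52/12≈4.33, Onc 49/14≈3.5, Rehab 26/17≈1.53, Peds 18/18≈1, Neuro 6/16≈0.375.
Take all of ICU (7 nurse-hours, value 52) → 52 nurse-hours left.
All 8 nurse-hours of Ortho fit (value 55) → 44 remain.
Cardio: take in full, 12 nurse-hours for value 52 → 32 left.
Take all of Onc (14 nurse-hours, value 49) → 18 nurse-hours left.
Take all of Rehab (17 nurse-hours, value 26) → 1 nurse-hours left.
1 nurse-hours left: a 1/18 share of Peds gives 18×1/18 = 1.

1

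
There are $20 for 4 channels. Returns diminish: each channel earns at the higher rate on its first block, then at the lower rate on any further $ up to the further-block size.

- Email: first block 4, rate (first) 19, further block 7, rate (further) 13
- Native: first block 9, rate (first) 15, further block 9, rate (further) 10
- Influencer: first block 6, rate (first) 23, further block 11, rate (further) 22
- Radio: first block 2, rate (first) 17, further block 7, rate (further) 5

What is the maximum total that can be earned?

437

Treat each block as its own option and order by rate: Influencer/first 23 > Influencer/second 22 > Email/first 19 > Radio/first 17 > Native/first 15 > Email/second 13 > Native/second 10 > Radio/second 5.
Influencer/first (23): +6 → 14 left.
Influencer/second (22): +11 → 3 left.
3 remain; put them into Email first at 19.
Total = 23×6 + 22×11 + 19×3 = 437.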